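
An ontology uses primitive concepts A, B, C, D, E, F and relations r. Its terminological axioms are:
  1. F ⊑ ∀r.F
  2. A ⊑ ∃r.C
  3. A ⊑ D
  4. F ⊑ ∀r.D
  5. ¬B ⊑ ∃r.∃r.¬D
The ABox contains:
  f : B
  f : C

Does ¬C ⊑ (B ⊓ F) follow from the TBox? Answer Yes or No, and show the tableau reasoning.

No

1. ¬C ⊑ (B ⊓ F)  ⇔  (¬C ⊓ (¬B ⊔ ¬F)) unsat w.r.t. T
   open: L(x₀) ⊇ {¬A, ¬B, ¬C, ¬F, ∃r.∃r.¬D} (+ ∃-successors)
2. Hence ¬C ⊑ (B ⊓ F): not entailed.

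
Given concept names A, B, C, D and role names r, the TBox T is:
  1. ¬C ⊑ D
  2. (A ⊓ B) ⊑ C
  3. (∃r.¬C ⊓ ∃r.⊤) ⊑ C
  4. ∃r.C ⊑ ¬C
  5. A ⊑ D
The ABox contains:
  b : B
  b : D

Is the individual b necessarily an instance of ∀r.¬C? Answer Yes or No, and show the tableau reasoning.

1. b : ∀r.¬C?  L(b) = {B, D} ∪ {∃r.C}
   apply at b: ∃r.C⊑¬C
   open: L(b) ⊇ {B, D, ¬A, ¬C, ∀r.C, …} (+ ∃-successors) — b ∉ ∀r.¬C possible
2. Hence b : ∀r.¬C: not entailed.

No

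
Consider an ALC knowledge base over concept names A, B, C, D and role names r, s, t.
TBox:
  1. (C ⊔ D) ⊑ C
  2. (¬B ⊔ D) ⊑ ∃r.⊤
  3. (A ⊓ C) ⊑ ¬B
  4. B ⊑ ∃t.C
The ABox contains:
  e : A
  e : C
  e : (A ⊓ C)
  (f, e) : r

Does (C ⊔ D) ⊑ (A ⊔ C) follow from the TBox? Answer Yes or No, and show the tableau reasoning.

Yes

1. (C ⊔ D) ⊑ (A ⊔ C)  ⇔  ((C ⊔ D) ⊓ (¬A ⊓ ¬C)) unsat w.r.t. T
   all branches close; clash {C, ¬C} at x₀
2. Hence (C ⊔ D) ⊑ (A ⊔ C): entailed.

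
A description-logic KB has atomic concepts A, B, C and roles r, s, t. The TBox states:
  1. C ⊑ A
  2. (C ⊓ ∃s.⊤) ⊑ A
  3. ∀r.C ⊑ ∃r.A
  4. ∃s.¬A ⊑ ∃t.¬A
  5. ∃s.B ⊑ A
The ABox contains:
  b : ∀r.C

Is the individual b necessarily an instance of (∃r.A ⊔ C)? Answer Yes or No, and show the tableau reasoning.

1. b : (∃r.A ⊔ C)?  L(b) = {∀r.C} ∪ {(∀r.¬A ⊓ ¬C)}
   clash {A, ¬A} at an ∃-successor — b ∈ (∃r.A ⊔ C)
2. Hence b : (∃r.A ⊔ C): entailed.

Yes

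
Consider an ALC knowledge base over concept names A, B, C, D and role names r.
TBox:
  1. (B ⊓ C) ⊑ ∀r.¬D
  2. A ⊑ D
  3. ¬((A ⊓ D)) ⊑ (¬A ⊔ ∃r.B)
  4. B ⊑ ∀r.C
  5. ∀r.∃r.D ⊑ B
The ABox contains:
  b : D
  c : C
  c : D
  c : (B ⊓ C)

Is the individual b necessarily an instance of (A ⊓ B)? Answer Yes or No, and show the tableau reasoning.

1. b : (A ⊓ B)?  L(b) = {D} ∪ {(¬A ⊔ ¬B)}
   open: L(b) ⊇ {D, ¬A, ¬B, ∃r.∀r.¬D} (+ ∃-successors) — b ∉ (A ⊓ B) possible
2. Hence b : (A ⊓ B): not entailed.

No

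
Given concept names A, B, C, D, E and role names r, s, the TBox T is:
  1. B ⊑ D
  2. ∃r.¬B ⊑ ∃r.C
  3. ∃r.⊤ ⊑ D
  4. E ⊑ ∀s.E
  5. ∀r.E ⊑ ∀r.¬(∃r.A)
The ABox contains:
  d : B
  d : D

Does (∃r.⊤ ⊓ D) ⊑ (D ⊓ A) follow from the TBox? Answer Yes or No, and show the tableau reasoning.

No

1. (∃r.⊤ ⊓ D) ⊑ (D ⊓ A)  ⇔  ((∃r.⊤ ⊓ D) ⊓ (¬D ⊔ ¬A)) unsat w.r.t. T
   open: L(x₀) ⊇ {D, ¬A, ¬E, ∀r.B, ∃r.¬E, …} (+ ∃-successors)
2. Hence (∃r.⊤ ⊓ D) ⊑ (D ⊓ A): not entailed.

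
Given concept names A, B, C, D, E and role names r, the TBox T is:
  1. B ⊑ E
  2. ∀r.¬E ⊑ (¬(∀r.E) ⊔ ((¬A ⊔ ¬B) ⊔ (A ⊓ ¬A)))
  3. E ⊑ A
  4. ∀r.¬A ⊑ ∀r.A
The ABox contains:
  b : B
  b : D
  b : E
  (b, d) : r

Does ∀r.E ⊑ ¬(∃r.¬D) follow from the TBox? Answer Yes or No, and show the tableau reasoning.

1. ∀r.E ⊑ ¬(∃r.¬D)  ⇔  (∀r.E ⊓ ∃r.¬D) unsat w.r.t. T
   open: L(x₀) ⊇ {¬B, ¬E, ∀r.E, ∃r.A, ∃r.E, …} (+ ∃-successors)
2. Hence ∀r.E ⊑ ¬(∃r.¬D): not entailed.

No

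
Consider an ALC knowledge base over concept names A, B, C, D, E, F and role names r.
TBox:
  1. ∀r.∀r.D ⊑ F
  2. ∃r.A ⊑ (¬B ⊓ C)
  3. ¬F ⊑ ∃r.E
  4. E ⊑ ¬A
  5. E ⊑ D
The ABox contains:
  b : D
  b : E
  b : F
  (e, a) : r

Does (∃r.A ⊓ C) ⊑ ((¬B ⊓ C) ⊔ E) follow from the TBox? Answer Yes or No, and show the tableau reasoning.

Yes

1. (∃r.A ⊓ C) ⊑ ((¬B ⊓ C) ⊔ E)  ⇔  ((∃r.A ⊓ C) ⊓ ((B ⊔ ¬C) ⊓ ¬E)) unsat w.r.t. T
   all branches close; clash {C, ¬C} at x₀
2. Hence (∃r.A ⊓ C) ⊑ ((¬B ⊓ C) ⊔ E): entailed.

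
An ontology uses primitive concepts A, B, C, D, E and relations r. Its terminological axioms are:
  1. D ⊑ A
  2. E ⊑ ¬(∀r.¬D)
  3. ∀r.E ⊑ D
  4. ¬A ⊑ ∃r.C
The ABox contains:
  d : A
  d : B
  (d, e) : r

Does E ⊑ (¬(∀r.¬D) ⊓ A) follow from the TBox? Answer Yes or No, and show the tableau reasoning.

1. E ⊑ (¬(∀r.¬D) ⊓ A)  ⇔  (E ⊓ (∀r.¬D ⊔ ¬A)) unsat w.r.t. T
   apply at x₀: E⊑¬(∀r.¬D)
   open: L(x₀) ⊇ {E, ¬A, ¬D, ∃r.C, ∃r.D, …} (+ ∃-successors)
2. Hence E ⊑ (¬(∀r.¬D) ⊓ A): not entailed.

No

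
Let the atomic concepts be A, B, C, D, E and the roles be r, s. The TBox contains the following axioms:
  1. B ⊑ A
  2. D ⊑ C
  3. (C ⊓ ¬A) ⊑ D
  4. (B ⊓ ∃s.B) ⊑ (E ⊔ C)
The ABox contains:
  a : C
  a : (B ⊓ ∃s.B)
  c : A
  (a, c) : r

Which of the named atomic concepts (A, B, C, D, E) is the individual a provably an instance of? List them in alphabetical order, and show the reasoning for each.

{A, B, C}

1. a : A?  L(a) = {C, (B ⊓ ∃s.B)} ∪ {¬A}
   clash {A, ¬A} at a — a ∈ A
2. a : B?  L(a) = {C, (B ⊓ ∃s.B)} ∪ {¬B}
   clash {B, ¬B} at a — a ∈ B
3. a : C?  L(a) = {C, (B ⊓ ∃s.B)} ∪ {¬C}
   clash {C, ¬C} at a — a ∈ C
4. a : D?  L(a) = {C, (B ⊓ ∃s.B)} ∪ {¬D}
   apply at a: B⊑A; (B ⊓ ∃s.B)⊑(E ⊔ C)
   open: L(a) ⊇ {A, B, C, ¬D, ∃s.B} (+ ∃-successors) — a ∉ D possible
5. a : E?  L(a) = {C, (B ⊓ ∃s.B)} ∪ {¬E}
   apply at a: B⊑A; (B ⊓ ∃s.B)⊑(E ⊔ C)
   open: L(a) ⊇ {A, B, C, ¬E, ∃s.B} (+ ∃-successors) — a ∉ E possible
6. Entailed for a: {A, B, C}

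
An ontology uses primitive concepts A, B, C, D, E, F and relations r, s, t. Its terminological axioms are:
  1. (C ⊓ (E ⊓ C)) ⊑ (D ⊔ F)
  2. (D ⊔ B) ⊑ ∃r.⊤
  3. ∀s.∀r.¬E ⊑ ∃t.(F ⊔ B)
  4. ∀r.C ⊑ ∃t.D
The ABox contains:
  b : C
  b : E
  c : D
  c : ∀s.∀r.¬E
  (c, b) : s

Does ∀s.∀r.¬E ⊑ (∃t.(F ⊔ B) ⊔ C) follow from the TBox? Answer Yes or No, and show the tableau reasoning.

1. ∀s.∀r.¬E ⊑ (∃t.(F ⊔ B) ⊔ C)  ⇔  (∀s.∀r.¬E ⊓ (∀t.(¬F ⊓ ¬B) ⊓ ¬C)) unsat w.r.t. T
   all branches close; clash {B, ¬B} at an ∃-successor
2. Hence ∀s.∀r.¬E ⊑ (∃t.(F ⊔ B) ⊔ C): entailed.

Yes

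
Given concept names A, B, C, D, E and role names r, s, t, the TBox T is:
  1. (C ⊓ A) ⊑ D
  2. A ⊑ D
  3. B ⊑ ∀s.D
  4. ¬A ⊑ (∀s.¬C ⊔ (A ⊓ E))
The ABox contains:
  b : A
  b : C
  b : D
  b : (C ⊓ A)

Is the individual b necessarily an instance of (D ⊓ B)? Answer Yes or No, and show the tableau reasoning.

1. b : (D ⊓ B)?  L(b) = {A, C, D, (C ⊓ A)} ∪ {(¬D ⊔ ¬B)}
   open: L(b) ⊇ {A, C, D, ¬B} — b ∉ (D ⊓ B) possible
2. Hence b : (D ⊓ B): not entailed.

No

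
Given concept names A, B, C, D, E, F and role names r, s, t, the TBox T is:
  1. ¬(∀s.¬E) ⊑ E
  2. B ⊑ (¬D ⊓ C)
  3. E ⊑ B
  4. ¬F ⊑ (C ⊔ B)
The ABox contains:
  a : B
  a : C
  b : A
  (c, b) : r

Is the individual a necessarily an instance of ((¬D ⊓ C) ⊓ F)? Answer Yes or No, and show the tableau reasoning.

1. a : ((¬D ⊓ C) ⊓ F)?  L(a) = {B, C} ∪ {((D ⊔ ¬C) ⊔ ¬F)}
   apply at a: B⊑(¬D ⊓ C)
   open: L(a) ⊇ {B, C, ¬D, ¬F, ∀s.¬E} — a ∉ ((¬D ⊓ C) ⊓ F) possible
2. Hence a : ((¬D ⊓ C) ⊓ F): not entailed.

No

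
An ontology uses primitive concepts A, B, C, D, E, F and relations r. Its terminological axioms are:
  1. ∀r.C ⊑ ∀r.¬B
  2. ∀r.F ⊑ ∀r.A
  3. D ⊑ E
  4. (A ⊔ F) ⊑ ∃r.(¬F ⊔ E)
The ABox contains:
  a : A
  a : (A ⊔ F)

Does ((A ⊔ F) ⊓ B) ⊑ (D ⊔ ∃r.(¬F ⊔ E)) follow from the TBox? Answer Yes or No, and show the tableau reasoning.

1. ((A ⊔ F) ⊓ B) ⊑ (D ⊔ ∃r.(¬F ⊔ E))  ⇔  (((A ⊔ F) ⊓ B) ⊓ (¬D ⊓ ∀r.(F ⊓ ¬E))) unsat w.r.t. T
   all branches close; clash {E, ¬E} at an ∃-successor
2. Hence ((A ⊔ F) ⊓ B) ⊑ (D ⊔ ∃r.(¬F ⊔ E)): entailed.

Yes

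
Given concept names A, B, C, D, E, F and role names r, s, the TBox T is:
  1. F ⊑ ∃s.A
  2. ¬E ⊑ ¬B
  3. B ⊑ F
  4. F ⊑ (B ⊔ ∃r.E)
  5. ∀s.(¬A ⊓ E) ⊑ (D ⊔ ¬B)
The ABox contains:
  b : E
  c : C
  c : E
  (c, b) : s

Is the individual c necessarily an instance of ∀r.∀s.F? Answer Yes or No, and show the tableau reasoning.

No

1. c : ∀r.∀s.F?  L(c) = {C, E} ∪ {∃r.∃s.¬F}
   open: L(c) ⊇ {C, E, ¬B, ¬F, ∃r.∃s.¬F, …} (+ ∃-successors) — c ∉ ∀r.∀s.F possible
2. Hence c : ∀r.∀s.F: not entailed.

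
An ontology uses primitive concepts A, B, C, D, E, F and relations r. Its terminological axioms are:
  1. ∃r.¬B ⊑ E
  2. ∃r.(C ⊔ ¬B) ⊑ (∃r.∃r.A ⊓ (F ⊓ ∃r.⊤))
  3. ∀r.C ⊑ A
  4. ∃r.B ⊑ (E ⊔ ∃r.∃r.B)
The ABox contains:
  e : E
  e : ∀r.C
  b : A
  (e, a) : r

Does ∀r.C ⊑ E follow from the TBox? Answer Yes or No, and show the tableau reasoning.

1. ∀r.C ⊑ E  ⇔  (∀r.C ⊓ ¬E) unsat w.r.t. T
   apply at x₀: ∀r.C⊑A
   open: L(x₀) ⊇ {A, ¬E, ∀r.(¬C ⊓ B), ∀r.B, ∀r.C, …}
2. Hence ∀r.C ⊑ E: not entailed.

No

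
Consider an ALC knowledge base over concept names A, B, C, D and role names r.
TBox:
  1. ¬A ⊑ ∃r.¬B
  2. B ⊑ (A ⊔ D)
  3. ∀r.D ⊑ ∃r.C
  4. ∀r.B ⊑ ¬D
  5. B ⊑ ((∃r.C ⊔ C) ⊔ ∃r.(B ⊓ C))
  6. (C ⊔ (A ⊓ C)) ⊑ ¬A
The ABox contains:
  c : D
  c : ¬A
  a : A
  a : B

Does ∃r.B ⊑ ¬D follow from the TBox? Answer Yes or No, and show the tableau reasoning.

No

1. ∃r.B ⊑ ¬D  ⇔  (∃r.B ⊓ D) unsat w.r.t. T
   open: L(x₀) ⊇ {A, D, ¬B, ¬C, ∃r.B, …} (+ ∃-successors)
2. Hence ∃r.B ⊑ ¬D: not entailed.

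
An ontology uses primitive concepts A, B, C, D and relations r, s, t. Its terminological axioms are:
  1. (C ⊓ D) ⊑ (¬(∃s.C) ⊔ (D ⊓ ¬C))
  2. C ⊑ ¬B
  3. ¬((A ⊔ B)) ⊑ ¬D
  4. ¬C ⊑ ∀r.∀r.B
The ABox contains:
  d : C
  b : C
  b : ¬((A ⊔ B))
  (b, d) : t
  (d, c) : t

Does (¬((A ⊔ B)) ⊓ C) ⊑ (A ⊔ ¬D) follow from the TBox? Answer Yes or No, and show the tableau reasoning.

1. (¬((A ⊔ B)) ⊓ C) ⊑ (A ⊔ ¬D)  ⇔  (((¬A ⊓ ¬B) ⊓ C) ⊓ (¬A ⊓ D)) unsat w.r.t. T
   all branches close; clash {D, ¬D} at x₀
2. Hence (¬((A ⊔ B)) ⊓ C) ⊑ (A ⊔ ¬D): entailed.

Yes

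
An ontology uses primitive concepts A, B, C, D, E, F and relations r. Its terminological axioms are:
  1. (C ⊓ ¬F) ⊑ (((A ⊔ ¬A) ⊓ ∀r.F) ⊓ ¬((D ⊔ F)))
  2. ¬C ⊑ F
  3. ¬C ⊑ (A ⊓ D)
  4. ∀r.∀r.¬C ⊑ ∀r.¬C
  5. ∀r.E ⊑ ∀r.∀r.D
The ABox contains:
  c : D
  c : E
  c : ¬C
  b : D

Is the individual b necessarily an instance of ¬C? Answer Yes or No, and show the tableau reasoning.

1. b : ¬C?  L(b) = {D} ∪ {C}
   open: L(b) ⊇ {C, D, F, ∃r.¬E, ∃r.∃r.C} (+ ∃-successors) — b ∉ ¬C possible
2. Hence b : ¬C: not entailed.

No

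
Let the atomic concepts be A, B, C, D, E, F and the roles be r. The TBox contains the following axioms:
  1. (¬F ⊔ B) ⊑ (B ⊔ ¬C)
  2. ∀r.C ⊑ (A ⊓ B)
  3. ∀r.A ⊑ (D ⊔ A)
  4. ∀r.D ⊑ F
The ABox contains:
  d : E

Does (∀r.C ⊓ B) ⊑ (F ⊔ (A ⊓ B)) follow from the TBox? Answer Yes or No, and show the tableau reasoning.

1. (∀r.C ⊓ B) ⊑ (F ⊔ (A ⊓ B))  ⇔  ((∀r.C ⊓ B) ⊓ (¬F ⊓ (¬A ⊔ ¬B))) unsat w.r.t. T
   all branches close; clash {B, ¬B} at x₀
2. Hence (∀r.C ⊓ B) ⊑ (F ⊔ (A ⊓ B)): entailed.

Yes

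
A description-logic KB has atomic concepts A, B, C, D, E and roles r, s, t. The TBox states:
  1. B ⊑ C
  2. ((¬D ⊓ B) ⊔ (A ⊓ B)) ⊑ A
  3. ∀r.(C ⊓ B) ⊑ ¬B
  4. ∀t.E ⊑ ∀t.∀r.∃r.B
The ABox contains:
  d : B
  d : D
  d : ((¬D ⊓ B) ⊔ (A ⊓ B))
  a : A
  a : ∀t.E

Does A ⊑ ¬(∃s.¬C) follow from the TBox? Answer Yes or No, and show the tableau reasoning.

1. A ⊑ ¬(∃s.¬C)  ⇔  (A ⊓ ∃s.¬C) unsat w.r.t. T
   open: L(x₀) ⊇ {A, ¬B, ∃s.¬C, ∃t.¬E} (+ ∃-successors)
2. Hence A ⊑ ¬(∃s.¬C): not entailed.

No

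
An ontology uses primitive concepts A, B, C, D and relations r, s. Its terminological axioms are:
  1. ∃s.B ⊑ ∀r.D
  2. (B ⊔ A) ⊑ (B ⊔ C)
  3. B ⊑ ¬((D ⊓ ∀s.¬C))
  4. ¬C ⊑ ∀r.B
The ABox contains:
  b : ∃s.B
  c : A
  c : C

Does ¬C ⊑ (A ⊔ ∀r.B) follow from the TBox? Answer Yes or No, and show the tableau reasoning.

Yes

1. ¬C ⊑ (A ⊔ ∀r.B)  ⇔  (¬C ⊓ (¬A ⊓ ∃r.¬B)) unsat w.r.t. T
   all branches close; clash {C, ¬C} at x₀
2. Hence ¬C ⊑ (A ⊔ ∀r.B): entailed.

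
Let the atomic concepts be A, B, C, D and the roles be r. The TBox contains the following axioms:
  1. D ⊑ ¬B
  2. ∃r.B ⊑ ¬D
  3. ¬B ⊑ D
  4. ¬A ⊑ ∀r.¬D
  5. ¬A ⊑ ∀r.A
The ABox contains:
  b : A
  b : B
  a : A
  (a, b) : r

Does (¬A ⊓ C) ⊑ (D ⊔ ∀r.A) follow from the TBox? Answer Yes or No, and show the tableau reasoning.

Yes

1. (¬A ⊓ C) ⊑ (D ⊔ ∀r.A)  ⇔  ((¬A ⊓ C) ⊓ (¬D ⊓ ∃r.¬A)) unsat w.r.t. T
   all branches close; clash {D, ¬D} at x₀
2. Hence (¬A ⊓ C) ⊑ (D ⊔ ∀r.A): entailed.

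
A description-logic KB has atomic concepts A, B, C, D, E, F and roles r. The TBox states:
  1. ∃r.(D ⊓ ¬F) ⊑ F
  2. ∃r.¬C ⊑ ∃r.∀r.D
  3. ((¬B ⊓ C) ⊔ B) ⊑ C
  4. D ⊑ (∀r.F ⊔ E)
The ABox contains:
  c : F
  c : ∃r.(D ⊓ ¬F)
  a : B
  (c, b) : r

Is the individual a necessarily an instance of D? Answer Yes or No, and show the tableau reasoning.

No

1. a : D?  L(a) = {B} ∪ {¬D}
   open: L(a) ⊇ {B, C, ¬D, ∀r.(¬D ⊔ F), ∀r.C} — a ∉ D possible
2. Hence a : D: not entailed.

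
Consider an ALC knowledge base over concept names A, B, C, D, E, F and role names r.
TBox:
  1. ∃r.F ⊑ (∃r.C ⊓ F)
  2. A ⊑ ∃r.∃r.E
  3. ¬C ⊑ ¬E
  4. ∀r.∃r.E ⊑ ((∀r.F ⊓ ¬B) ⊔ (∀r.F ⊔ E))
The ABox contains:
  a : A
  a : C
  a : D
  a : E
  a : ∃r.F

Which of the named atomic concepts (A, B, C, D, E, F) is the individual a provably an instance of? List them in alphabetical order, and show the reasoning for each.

{A, C, D, E, F}

1. a : A?  L(a) = {A, C, D, E, ∃r.F} ∪ {¬A}
   clash {A, ¬A} at a — a ∈ A
2. a : B?  L(a) = {A, C, D, E, ∃r.F} ∪ {¬B}
   apply at a: ∃r.F⊑(∃r.C ⊓ F); A⊑∃r.∃r.E
   open: L(a) ⊇ {A, C, D, E, F, …} (+ ∃-successors) — a ∉ B possible
3. a : C?  L(a) = {A, C, D, E, ∃r.F} ∪ {¬C}
   clash {C, ¬C} at a — a ∈ C
4. a : D?  L(a) = {A, C, D, E, ∃r.F} ∪ {¬D}
   clash {D, ¬D} at a — a ∈ D
5. a : E?  L(a) = {A, C, D, E, ∃r.F} ∪ {¬E}
   clash {E, ¬E} at a — a ∈ E
6. a : F?  L(a) = {A, C, D, E, ∃r.F} ∪ {¬F}
   clash {F, ¬F} at a — a ∈ F
7. Entailed for a: {A, C, D, E, F}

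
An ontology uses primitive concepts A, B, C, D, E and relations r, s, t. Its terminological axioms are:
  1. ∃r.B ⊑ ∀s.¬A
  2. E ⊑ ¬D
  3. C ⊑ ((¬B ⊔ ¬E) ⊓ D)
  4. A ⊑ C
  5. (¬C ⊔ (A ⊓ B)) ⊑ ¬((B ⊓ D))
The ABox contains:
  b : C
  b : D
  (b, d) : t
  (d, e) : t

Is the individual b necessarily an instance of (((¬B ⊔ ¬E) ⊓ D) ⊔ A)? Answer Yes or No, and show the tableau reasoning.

Yes

1. b : (((¬B ⊔ ¬E) ⊓ D) ⊔ A)?  L(b) = {C, D} ∪ {(((B ⊓ E) ⊔ ¬D) ⊓ ¬A)}
   clash {D, ¬D} at b — b ∈ (((¬B ⊔ ¬E) ⊓ D) ⊔ A)
2. Hence b : (((¬B ⊔ ¬E) ⊓ D) ⊔ A): entailed.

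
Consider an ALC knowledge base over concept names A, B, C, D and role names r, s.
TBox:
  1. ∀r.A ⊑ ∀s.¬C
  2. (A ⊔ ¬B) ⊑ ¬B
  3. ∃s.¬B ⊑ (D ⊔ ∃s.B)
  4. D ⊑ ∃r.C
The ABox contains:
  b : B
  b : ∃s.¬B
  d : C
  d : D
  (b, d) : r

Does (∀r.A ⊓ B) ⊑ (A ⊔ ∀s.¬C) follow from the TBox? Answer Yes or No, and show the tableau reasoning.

1. (∀r.A ⊓ B) ⊑ (A ⊔ ∀s.¬C)  ⇔  ((∀r.A ⊓ B) ⊓ (¬A ⊓ ∃s.C)) unsat w.r.t. T
   all branches close; clash {B, ¬B} at x₀
2. Hence (∀r.A ⊓ B) ⊑ (A ⊔ ∀s.¬C): entailed.

Yes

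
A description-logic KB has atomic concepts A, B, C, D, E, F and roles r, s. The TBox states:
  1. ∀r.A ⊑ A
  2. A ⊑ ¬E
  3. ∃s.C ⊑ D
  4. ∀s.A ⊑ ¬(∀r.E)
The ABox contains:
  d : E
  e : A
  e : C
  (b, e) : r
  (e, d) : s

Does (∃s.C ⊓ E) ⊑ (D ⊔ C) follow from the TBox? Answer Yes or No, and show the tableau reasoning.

Yes

1. (∃s.C ⊓ E) ⊑ (D ⊔ C)  ⇔  ((∃s.C ⊓ E) ⊓ (¬D ⊓ ¬C)) unsat w.r.t. T
   all branches close; clash {E, ¬E} at x₀
2. Hence (∃s.C ⊓ E) ⊑ (D ⊔ C): entailed.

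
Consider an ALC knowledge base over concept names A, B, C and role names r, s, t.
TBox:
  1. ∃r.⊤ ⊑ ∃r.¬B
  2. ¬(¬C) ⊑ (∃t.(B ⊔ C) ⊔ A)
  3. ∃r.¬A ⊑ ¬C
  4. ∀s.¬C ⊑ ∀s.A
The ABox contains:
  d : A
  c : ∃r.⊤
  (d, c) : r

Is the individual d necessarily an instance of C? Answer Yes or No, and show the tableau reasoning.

1. d : C?  L(d) = {A} ∪ {¬C}
   open: L(d) ⊇ {A, ¬C, ∃r.¬B, ∃s.C} (+ ∃-successors) — d ∉ C possible
2. Hence d : C: not entailed.

No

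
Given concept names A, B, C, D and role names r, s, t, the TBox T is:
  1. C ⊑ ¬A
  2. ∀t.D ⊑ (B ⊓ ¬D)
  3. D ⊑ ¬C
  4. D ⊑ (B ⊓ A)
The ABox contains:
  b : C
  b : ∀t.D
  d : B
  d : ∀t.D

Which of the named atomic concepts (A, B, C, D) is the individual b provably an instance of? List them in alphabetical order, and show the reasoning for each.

1. b : A?  L(b) = {C, ∀t.D} ∪ {¬A}
   apply at b: ∀t.D⊑(B ⊓ ¬D)
   open: L(b) ⊇ {B, C, ¬A, ¬D, ∀t.D} — b ∉ A possible
2. b : B?  L(b) = {C, ∀t.D} ∪ {¬B}
   clash {A, ¬A} at b — b ∈ B
3. b : C?  L(b) = {C, ∀t.D} ∪ {¬C}
   clash {C, ¬C} at b — b ∈ C
4. b : D?  L(b) = {C, ∀t.D} ∪ {¬D}
   apply at b: C⊑¬A; ∀t.D⊑(B ⊓ ¬D)
   open: L(b) ⊇ {B, C, ¬A, ¬D, ∀t.D} — b ∉ D possible
5. Entailed for b: {B, C}

{B, C}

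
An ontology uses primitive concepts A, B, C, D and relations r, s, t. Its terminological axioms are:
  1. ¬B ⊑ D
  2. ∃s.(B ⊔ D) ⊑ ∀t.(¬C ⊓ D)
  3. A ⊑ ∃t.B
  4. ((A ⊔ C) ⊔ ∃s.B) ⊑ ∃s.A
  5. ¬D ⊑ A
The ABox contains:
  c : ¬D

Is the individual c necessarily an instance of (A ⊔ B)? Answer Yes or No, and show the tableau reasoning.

Yes

1. c : (A ⊔ B)?  L(c) = {¬D} ∪ {(¬A ⊓ ¬B)}
   clash {D, ¬D} at c — c ∈ (A ⊔ B)
2. Hence c : (A ⊔ B): entailed.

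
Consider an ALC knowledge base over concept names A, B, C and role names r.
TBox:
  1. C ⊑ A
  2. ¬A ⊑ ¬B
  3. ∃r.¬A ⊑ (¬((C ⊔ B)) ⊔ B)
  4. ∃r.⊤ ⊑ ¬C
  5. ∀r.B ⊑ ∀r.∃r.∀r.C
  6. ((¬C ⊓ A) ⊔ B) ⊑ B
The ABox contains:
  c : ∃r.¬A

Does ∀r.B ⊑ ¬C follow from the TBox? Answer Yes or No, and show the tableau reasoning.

No

1. ∀r.B ⊑ ¬C  ⇔  (∀r.B ⊓ C) unsat w.r.t. T
   apply at x₀: C⊑A; ∀r.B⊑∀r.∃r.∀r.C
   open: L(x₀) ⊇ {A, C, ¬B, ∀r.A, ∀r.B, …}
2. Hence ∀r.B ⊑ ¬C: not entailed.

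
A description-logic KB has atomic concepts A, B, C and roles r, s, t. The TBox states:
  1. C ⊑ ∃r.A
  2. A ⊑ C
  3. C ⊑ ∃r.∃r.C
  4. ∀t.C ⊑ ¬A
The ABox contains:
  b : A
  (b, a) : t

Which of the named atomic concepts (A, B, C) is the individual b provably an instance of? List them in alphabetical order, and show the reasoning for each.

{A, C}

1. b : A?  L(b) = {A} ∪ {¬A}
   clash {A, ¬A} at b — b ∈ A
2. b : B?  L(b) = {A} ∪ {¬B}
   apply at b: A⊑C
   open: L(b) ⊇ {A, C, ¬B, ∃r.A, ∃r.∃r.C, …} (+ ∃-successors) — b ∉ B possible
3. b : C?  L(b) = {A} ∪ {¬C}
   clash {C, ¬C} at b — b ∈ C
4. Entailed for b: {A, C}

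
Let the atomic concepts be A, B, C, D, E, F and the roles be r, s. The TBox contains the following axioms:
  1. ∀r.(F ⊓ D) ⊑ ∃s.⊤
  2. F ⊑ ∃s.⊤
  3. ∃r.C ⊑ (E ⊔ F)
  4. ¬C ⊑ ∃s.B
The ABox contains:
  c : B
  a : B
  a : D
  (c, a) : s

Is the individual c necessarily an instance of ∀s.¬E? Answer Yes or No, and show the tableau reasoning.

No

1. c : ∀s.¬E?  L(c) = {B} ∪ {∃s.E}
   open: L(c) ⊇ {B, C, ¬F, ∀r.¬C, ∃r.(¬F ⊔ ¬D), …} (+ ∃-successors) — c ∉ ∀s.¬E possible
2. Hence c : ∀s.¬E: not entailed.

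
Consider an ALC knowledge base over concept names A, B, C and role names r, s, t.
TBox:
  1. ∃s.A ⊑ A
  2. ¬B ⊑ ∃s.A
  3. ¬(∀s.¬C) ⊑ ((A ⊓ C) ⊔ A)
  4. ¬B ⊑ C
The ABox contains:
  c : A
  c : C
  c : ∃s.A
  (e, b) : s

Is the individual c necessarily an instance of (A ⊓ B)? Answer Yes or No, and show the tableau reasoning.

No

1. c : (A ⊓ B)?  L(c) = {A, C, ∃s.A} ∪ {(¬A ⊔ ¬B)}
   open: L(c) ⊇ {A, C, ¬B, ∀s.¬C, ∃s.A} (+ ∃-successors) — c ∉ (A ⊓ B) possible
2. Hence c : (A ⊓ B): not entailed.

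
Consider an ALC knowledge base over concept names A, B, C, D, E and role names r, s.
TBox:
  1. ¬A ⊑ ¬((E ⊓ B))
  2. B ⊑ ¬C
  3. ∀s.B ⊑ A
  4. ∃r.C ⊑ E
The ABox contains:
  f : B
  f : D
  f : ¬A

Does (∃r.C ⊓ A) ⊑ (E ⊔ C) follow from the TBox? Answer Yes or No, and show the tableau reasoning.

Yes

1. (∃r.C ⊓ A) ⊑ (E ⊔ C)  ⇔  ((∃r.C ⊓ A) ⊓ (¬E ⊓ ¬C)) unsat w.r.t. T
   all branches close; clash {E, ¬E} at x₀
2. Hence (∃r.C ⊓ A) ⊑ (E ⊔ C): entailed.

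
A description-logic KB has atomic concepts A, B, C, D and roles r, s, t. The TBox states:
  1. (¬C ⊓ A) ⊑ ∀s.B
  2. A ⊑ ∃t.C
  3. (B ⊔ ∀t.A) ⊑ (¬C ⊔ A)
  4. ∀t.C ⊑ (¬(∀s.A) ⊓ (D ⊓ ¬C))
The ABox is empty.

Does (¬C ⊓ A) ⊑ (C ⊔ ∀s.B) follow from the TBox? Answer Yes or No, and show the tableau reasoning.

1. (¬C ⊓ A) ⊑ (C ⊔ ∀s.B)  ⇔  ((¬C ⊓ A) ⊓ (¬C ⊓ ∃s.¬B)) unsat w.r.t. T
   all branches close; clash {B, ¬B} at an ∃-successor
2. Hence (¬C ⊓ A) ⊑ (C ⊔ ∀s.B): entailed.

Yes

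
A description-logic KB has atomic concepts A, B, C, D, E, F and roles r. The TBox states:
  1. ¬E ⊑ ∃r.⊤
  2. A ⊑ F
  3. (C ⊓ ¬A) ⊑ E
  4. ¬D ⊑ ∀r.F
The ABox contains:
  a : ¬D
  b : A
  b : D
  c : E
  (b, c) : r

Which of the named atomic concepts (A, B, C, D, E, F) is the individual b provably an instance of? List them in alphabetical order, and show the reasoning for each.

{A, D, F}

1. b : A?  L(b) = {A, D} ∪ {¬A}
   clash {A, ¬A} at b — b ∈ A
2. b : B?  L(b) = {A, D} ∪ {¬B}
   apply at b: A⊑F
   open: L(b) ⊇ {A, D, E, F, ¬B} — b ∉ B possible
3. b : C?  L(b) = {A, D} ∪ {¬C}
   apply at b: A⊑F
   open: L(b) ⊇ {A, D, E, F, ¬C} — b ∉ C possible
4. b : D?  L(b) = {A, D} ∪ {¬D}
   clash {D, ¬D} at b — b ∈ D
5. b : E?  L(b) = {A, D} ∪ {¬E}
   apply at b: ¬E⊑∃r.⊤; A⊑F
   open: L(b) ⊇ {A, D, F, ¬E, ∃r.⊤} (+ ∃-successors) — b ∉ E possible
6. b : F?  L(b) = {A, D} ∪ {¬F}
   clash {F, ¬F} at b — b ∈ F
7. Entailed for b: {A, D, F}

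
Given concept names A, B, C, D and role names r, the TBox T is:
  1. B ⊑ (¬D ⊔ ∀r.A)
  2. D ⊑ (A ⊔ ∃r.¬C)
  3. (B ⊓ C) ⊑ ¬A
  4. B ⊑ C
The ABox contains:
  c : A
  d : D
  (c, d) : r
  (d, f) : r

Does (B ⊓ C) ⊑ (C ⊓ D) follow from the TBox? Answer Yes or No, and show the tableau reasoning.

1. (B ⊓ C) ⊑ (C ⊓ D)  ⇔  ((B ⊓ C) ⊓ (¬C ⊔ ¬D)) unsat w.r.t. T
   apply at x₀: B⊑(¬D ⊔ ∀r.A); (B ⊓ C)⊑¬A
   open: L(x₀) ⊇ {B, C, ¬A, ¬D}
2. Hence (B ⊓ C) ⊑ (C ⊓ D): not entailed.

No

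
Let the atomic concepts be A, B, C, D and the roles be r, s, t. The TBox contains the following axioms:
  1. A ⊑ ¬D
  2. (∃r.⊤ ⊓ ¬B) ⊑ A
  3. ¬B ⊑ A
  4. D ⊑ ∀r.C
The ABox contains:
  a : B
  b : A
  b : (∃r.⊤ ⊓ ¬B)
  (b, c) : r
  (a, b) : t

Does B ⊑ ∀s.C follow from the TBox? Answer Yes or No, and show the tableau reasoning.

1. B ⊑ ∀s.C  ⇔  (B ⊓ ∃s.¬C) unsat w.r.t. T
   open: L(x₀) ⊇ {B, ¬A, ¬D, ∃s.¬C} (+ ∃-successors)
2. Hence B ⊑ ∀s.C: not entailed.

No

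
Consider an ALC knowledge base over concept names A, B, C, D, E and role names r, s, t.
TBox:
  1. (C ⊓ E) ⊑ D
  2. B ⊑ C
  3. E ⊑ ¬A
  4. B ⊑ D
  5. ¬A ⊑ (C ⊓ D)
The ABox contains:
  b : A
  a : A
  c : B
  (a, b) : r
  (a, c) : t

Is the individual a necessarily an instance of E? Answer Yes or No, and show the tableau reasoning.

1. a : E?  L(a) = {A} ∪ {¬E}
   open: L(a) ⊇ {A, ¬B, ¬E} — a ∉ E possible
2. Hence a : E: not entailed.

No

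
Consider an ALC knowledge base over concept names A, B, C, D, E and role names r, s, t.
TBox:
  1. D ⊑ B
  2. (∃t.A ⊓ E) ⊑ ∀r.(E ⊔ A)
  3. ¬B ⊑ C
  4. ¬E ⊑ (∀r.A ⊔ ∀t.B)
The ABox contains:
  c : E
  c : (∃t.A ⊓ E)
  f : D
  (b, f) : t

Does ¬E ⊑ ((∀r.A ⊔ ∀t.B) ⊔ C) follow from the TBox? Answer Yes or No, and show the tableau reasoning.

1. ¬E ⊑ ((∀r.A ⊔ ∀t.B) ⊔ C)  ⇔  (¬E ⊓ ((∃r.¬A ⊓ ∃t.¬B) ⊓ ¬C)) unsat w.r.t. T
   all branches close; clash {C, ¬C} at x₀
2. Hence ¬E ⊑ ((∀r.A ⊔ ∀t.B) ⊔ C): entailed.

Yes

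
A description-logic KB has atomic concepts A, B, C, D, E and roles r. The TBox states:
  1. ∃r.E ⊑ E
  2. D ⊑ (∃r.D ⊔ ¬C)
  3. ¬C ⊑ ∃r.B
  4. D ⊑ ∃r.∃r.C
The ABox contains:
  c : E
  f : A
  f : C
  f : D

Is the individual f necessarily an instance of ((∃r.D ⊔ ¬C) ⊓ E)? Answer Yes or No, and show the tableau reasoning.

1. f : ((∃r.D ⊔ ¬C) ⊓ E)?  L(f) = {A, C, D} ∪ {((∀r.¬D ⊓ C) ⊔ ¬E)}
   apply at f: D⊑(∃r.D ⊔ ¬C); D⊑∃r.∃r.C
   open: L(f) ⊇ {A, C, D, ¬E, ∀r.¬E, …} (+ ∃-successors) — f ∉ ((∃r.D ⊔ ¬C) ⊓ E) possible
2. Hence f : ((∃r.D ⊔ ¬C) ⊓ E): not entailed.

No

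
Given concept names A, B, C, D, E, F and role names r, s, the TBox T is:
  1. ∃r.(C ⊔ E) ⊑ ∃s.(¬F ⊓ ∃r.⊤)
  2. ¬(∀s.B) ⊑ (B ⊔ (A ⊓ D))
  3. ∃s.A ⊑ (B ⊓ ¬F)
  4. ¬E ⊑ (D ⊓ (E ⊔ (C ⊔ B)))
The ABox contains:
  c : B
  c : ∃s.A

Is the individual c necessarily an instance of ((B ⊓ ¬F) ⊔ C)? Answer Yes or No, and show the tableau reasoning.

Yes

1. c : ((B ⊓ ¬F) ⊔ C)?  L(c) = {B, ∃s.A} ∪ {((¬B ⊔ F) ⊓ ¬C)}
   clash {F, ¬F} at c — c ∈ ((B ⊓ ¬F) ⊔ C)
2. Hence c : ((B ⊓ ¬F) ⊔ C): entailed.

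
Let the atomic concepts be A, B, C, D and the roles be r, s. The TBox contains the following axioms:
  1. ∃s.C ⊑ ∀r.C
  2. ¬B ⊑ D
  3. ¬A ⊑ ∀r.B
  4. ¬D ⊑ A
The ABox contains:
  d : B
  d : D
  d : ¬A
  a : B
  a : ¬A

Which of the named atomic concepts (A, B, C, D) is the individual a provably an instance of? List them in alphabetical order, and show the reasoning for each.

{B, D}

1. a : A?  L(a) = {B, ¬A} ∪ {¬A}
   apply at a: ¬A⊑∀r.B
   open: L(a) ⊇ {B, D, ¬A, ∀r.B, ∀s.¬C} — a ∉ A possible
2. a : B?  L(a) = {B, ¬A} ∪ {¬B}
   clash {B, ¬B} at a — a ∈ B
3. a : C?  L(a) = {B, ¬A} ∪ {¬C}
   apply at a: ¬A⊑∀r.B
   open: L(a) ⊇ {B, D, ¬A, ¬C, ∀r.B, …} — a ∉ C possible
4. a : D?  L(a) = {B, ¬A} ∪ {¬D}
   clash {A, ¬A} at a — a ∈ D
5. Entailed for a: {B, D}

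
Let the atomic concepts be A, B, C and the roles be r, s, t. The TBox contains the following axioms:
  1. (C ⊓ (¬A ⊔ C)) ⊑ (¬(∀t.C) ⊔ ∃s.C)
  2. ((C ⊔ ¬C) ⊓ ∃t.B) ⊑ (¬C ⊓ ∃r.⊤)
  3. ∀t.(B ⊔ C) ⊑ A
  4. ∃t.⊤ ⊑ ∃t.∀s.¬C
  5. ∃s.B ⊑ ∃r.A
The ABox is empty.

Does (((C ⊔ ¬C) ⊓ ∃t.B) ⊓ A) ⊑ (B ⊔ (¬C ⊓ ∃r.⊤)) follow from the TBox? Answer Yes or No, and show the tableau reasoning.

Yes

1. (((C ⊔ ¬C) ⊓ ∃t.B) ⊓ A) ⊑ (B ⊔ (¬C ⊓ ∃r.⊤))  ⇔  ((((C ⊔ ¬C) ⊓ ∃t.B) ⊓ A) ⊓ (¬B ⊓ (C ⊔ ∀r.⊥))) unsat w.r.t. T
   all branches close; clash ⊥ at an ∃-successor
2. Hence (((C ⊔ ¬C) ⊓ ∃t.B) ⊓ A) ⊑ (B ⊔ (¬C ⊓ ∃r.⊤)): entailed.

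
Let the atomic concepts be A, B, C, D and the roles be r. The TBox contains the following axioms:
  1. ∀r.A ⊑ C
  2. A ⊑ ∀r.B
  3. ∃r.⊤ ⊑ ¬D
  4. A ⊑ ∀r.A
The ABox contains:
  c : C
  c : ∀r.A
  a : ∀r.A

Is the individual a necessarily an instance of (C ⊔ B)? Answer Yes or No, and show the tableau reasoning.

1. a : (C ⊔ B)?  L(a) = {∀r.A} ∪ {(¬C ⊓ ¬B)}
   clash {C, ¬C} at a — a ∈ (C ⊔ B)
2. Hence a : (C ⊔ B): entailed.

Yes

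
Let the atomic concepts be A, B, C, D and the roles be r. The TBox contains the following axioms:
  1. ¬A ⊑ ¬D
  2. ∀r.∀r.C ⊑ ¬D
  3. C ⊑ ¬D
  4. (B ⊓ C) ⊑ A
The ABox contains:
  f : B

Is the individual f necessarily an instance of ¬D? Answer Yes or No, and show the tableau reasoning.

No

1. f : ¬D?  L(f) = {B} ∪ {D}
   open: L(f) ⊇ {A, B, D, ¬C, ∃r.∃r.¬C} (+ ∃-successors) — f ∉ ¬D possible
2. Hence f : ¬D: not entailed.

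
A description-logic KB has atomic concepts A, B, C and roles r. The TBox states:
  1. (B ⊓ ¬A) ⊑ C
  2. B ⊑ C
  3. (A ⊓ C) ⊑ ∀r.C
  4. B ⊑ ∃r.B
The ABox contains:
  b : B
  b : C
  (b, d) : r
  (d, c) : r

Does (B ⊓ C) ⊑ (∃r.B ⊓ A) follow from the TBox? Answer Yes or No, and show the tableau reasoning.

No

1. (B ⊓ C) ⊑ (∃r.B ⊓ A)  ⇔  ((B ⊓ C) ⊓ (∀r.¬B ⊔ ¬A)) unsat w.r.t. T
   apply at x₀: B⊑∃r.B
   open: L(x₀) ⊇ {B, C, ¬A, ∃r.B} (+ ∃-successors)
2. Hence (B ⊓ C) ⊑ (∃r.B ⊓ A): not entailed.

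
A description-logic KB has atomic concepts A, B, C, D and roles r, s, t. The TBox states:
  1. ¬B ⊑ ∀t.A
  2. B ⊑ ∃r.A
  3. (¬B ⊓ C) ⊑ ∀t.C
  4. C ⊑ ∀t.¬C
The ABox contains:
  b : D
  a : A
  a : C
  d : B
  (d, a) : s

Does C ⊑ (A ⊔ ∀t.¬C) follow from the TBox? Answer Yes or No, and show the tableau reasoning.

1. C ⊑ (A ⊔ ∀t.¬C)  ⇔  (C ⊓ (¬A ⊓ ∃t.C)) unsat w.r.t. T
   all branches close; clash {C, ¬C} at an ∃-successor
2. Hence C ⊑ (A ⊔ ∀t.¬C): entailed.

Yes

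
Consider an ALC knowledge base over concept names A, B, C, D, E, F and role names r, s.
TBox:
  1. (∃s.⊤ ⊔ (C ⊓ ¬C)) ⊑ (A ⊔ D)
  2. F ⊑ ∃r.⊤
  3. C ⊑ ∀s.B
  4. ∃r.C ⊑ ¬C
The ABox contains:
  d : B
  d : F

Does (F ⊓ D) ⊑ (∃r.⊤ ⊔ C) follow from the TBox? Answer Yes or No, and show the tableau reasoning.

1. (F ⊓ D) ⊑ (∃r.⊤ ⊔ C)  ⇔  ((F ⊓ D) ⊓ (∀r.⊥ ⊓ ¬C)) unsat w.r.t. T
   all branches close; clash ⊥ at an ∃-successor
2. Hence (F ⊓ D) ⊑ (∃r.⊤ ⊔ C): entailed.

Yes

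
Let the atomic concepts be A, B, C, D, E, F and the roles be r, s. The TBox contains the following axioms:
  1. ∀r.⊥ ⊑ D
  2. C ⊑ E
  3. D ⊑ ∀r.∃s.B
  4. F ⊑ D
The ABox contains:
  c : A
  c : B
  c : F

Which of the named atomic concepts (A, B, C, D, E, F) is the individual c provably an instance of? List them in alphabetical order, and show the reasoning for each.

1. c : A?  L(c) = {A, B, F} ∪ {¬A}
   clash {A, ¬A} at c — c ∈ A
2. c : B?  L(c) = {A, B, F} ∪ {¬B}
   clash {B, ¬B} at c — c ∈ B
3. c : C?  L(c) = {A, B, F} ∪ {¬C}
   apply at c: F⊑D
   open: L(c) ⊇ {A, B, D, F, ¬C, …} — c ∉ C possible
4. c : D?  L(c) = {A, B, F} ∪ {¬D}
   clash {D, ¬D} at c — c ∈ D
5. c : E?  L(c) = {A, B, F} ∪ {¬E}
   apply at c: F⊑D
   open: L(c) ⊇ {A, B, D, F, ¬C, …} — c ∉ E possible
6. c : F?  L(c) = {A, B, F} ∪ {¬F}
   clash {F, ¬F} at c — c ∈ F
7. Entailed for c: {A, B, D, F}

{A, B, D, F}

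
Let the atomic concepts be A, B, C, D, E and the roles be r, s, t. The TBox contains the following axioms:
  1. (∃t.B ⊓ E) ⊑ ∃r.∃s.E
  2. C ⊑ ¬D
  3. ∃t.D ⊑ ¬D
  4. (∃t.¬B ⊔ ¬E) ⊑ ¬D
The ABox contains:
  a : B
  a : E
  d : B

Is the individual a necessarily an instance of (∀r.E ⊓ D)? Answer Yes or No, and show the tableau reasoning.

1. a : (∀r.E ⊓ D)?  L(a) = {B, E} ∪ {(∃r.¬E ⊔ ¬D)}
   open: L(a) ⊇ {B, E, ¬C, ∀t.B, ∀t.¬B, …} (+ ∃-successors) — a ∉ (∀r.E ⊓ D) possible
2. Hence a : (∀r.E ⊓ D): not entailed.

No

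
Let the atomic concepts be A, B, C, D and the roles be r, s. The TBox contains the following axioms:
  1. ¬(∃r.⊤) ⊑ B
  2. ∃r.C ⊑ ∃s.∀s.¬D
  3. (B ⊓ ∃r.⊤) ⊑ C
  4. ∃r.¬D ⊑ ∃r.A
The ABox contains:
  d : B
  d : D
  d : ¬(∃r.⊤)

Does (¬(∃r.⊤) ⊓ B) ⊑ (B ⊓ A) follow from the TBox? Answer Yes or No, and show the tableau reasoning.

1. (¬(∃r.⊤) ⊓ B) ⊑ (B ⊓ A)  ⇔  ((∀r.⊥ ⊓ B) ⊓ (¬B ⊔ ¬A)) unsat w.r.t. T
   open: L(x₀) ⊇ {B, ¬A, ∀r.D, ∀r.¬C, ∀r.⊥}
2. Hence (¬(∃r.⊤) ⊓ B) ⊑ (B ⊓ A): not entailed.

No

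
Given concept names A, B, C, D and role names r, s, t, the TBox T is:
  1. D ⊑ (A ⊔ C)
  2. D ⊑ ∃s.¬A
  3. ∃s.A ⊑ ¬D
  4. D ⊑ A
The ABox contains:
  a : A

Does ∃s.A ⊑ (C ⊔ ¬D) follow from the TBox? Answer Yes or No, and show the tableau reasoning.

Yes

1. ∃s.A ⊑ (C ⊔ ¬D)  ⇔  (∃s.A ⊓ (¬C ⊓ D)) unsat w.r.t. T
   all branches close; clash {C, ¬C} at x₀
2. Hence ∃s.A ⊑ (C ⊔ ¬D): entailed.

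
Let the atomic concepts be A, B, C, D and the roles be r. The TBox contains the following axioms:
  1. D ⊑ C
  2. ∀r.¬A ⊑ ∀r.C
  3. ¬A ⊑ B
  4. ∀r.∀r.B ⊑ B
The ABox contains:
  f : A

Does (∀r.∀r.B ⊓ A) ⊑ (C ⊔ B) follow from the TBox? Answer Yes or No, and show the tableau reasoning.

Yes

1. (∀r.∀r.B ⊓ A) ⊑ (C ⊔ B)  ⇔  ((∀r.∀r.B ⊓ A) ⊓ (¬C ⊓ ¬B)) unsat w.r.t. T
   all branches close; clash {C, ¬C} at x₀
2. Hence (∀r.∀r.B ⊓ A) ⊑ (C ⊔ B): entailed.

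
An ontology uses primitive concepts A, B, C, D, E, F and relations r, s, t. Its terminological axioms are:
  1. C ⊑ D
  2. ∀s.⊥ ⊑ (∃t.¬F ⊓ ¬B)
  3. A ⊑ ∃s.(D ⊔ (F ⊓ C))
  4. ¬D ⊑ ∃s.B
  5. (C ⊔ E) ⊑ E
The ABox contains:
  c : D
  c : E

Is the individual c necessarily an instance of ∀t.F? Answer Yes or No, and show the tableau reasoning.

1. c : ∀t.F?  L(c) = {D, E} ∪ {∃t.¬F}
   open: L(c) ⊇ {D, E, ¬A, ∃s.⊤, ∃t.¬F} (+ ∃-successors) — c ∉ ∀t.F possible
2. Hence c : ∀t.F: not entailed.

No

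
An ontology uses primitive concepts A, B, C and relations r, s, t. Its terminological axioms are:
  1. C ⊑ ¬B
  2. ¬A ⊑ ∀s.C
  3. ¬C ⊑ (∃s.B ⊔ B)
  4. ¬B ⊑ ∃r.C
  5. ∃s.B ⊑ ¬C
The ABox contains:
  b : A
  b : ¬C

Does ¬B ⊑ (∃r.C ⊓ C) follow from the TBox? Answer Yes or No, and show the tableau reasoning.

No

1. ¬B ⊑ (∃r.C ⊓ C)  ⇔  (¬B ⊓ (∀r.¬C ⊔ ¬C)) unsat w.r.t. T
   apply at x₀: ¬B⊑∃r.C
   open: L(x₀) ⊇ {A, ¬B, ¬C, ∃r.C, ∃s.B} (+ ∃-successors)
2. Hence ¬B ⊑ (∃r.C ⊓ C): not entailed.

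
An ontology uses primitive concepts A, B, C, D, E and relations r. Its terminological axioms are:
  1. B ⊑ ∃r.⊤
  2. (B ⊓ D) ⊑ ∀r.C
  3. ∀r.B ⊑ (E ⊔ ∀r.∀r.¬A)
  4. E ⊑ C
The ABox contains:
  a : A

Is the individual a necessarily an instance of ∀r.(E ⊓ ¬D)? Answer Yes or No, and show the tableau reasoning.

1. a : ∀r.(E ⊓ ¬D)?  L(a) = {A} ∪ {∃r.(¬E ⊔ D)}
   open: L(a) ⊇ {A, ¬B, ¬E, ∃r.(¬E ⊔ D), ∃r.¬B} (+ ∃-successors) — a ∉ ∀r.(E ⊓ ¬D) possible
2. Hence a : ∀r.(E ⊓ ¬D): not entailed.

No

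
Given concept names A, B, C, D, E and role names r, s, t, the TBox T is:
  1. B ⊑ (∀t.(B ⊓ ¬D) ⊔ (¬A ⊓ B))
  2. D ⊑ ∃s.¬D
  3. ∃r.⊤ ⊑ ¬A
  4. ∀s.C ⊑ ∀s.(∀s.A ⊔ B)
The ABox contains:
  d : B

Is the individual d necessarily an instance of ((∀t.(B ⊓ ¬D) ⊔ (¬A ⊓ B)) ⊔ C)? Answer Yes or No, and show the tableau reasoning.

Yes

1. d : ((∀t.(B ⊓ ¬D) ⊔ (¬A ⊓ B)) ⊔ C)?  L(d) = {B} ∪ {((∃t.(¬B ⊔ D) ⊓ (A ⊔ ¬B)) ⊓ ¬C)}
   clash {B, ¬B} at d — d ∈ ((∀t.(B ⊓ ¬D) ⊔ (¬A ⊓ B)) ⊔ C)
2. Hence d : ((∀t.(B ⊓ ¬D) ⊔ (¬A ⊓ B)) ⊔ C): entailed.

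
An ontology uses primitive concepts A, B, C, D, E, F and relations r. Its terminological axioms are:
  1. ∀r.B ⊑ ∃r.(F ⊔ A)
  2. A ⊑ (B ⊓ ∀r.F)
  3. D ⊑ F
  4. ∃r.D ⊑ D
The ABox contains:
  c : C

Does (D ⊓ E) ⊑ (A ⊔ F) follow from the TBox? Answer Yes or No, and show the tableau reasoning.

Yes

1. (D ⊓ E) ⊑ (A ⊔ F)  ⇔  ((D ⊓ E) ⊓ (¬A ⊓ ¬F)) unsat w.r.t. T
   all branches close; clash {F, ¬F} at x₀
2. Hence (D ⊓ E) ⊑ (A ⊔ F): entailed.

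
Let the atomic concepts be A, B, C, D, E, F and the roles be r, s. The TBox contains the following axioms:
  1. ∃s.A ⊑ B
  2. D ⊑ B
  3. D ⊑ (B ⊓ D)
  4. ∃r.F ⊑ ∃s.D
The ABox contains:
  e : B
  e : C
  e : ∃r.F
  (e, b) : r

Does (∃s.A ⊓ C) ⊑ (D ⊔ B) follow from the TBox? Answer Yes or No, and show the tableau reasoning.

1. (∃s.A ⊓ C) ⊑ (D ⊔ B)  ⇔  ((∃s.A ⊓ C) ⊓ (¬D ⊓ ¬B)) unsat w.r.t. T
   all branches close; clash {B, ¬B} at x₀
2. Hence (∃s.A ⊓ C) ⊑ (D ⊔ B): entailed.

Yes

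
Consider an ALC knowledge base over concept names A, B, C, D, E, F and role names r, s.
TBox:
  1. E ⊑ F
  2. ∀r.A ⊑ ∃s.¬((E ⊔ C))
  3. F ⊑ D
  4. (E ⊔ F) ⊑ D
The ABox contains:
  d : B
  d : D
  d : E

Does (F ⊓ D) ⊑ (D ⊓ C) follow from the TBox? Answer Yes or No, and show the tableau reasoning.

1. (F ⊓ D) ⊑ (D ⊓ C)  ⇔  ((F ⊓ D) ⊓ (¬D ⊔ ¬C)) unsat w.r.t. T
   open: L(x₀) ⊇ {D, F, ¬C, ∃r.¬A} (+ ∃-successors)
2. Hence (F ⊓ D) ⊑ (D ⊓ C): not entailed.

No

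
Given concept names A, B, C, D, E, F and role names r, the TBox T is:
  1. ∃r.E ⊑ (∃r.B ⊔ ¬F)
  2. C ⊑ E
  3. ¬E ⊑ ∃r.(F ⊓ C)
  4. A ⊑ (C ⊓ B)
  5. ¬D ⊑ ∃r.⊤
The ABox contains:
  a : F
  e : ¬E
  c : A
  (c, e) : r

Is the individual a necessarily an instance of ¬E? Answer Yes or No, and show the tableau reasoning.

1. a : ¬E?  L(a) = {F} ∪ {E}
   open: L(a) ⊇ {D, E, F, ¬A, ∀r.¬E} — a ∉ ¬E possible
2. Hence a : ¬E: not entailed.

No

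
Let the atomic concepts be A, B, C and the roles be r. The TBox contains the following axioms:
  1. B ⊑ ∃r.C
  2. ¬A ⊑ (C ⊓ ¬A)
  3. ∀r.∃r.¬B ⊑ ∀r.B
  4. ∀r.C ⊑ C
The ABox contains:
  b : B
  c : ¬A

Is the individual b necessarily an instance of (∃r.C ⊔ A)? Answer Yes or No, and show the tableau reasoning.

Yes

1. b : (∃r.C ⊔ A)?  L(b) = {B} ∪ {(∀r.¬C ⊓ ¬A)}
   clash {C, ¬C} at an ∃-successor — b ∈ (∃r.C ⊔ A)
2. Hence b : (∃r.C ⊔ A): entailed.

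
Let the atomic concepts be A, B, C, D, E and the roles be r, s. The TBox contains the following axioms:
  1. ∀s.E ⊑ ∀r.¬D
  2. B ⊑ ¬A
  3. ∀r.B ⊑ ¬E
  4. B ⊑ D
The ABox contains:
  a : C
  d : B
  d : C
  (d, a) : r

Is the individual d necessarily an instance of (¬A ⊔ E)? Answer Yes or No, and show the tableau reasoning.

1. d : (¬A ⊔ E)?  L(d) = {B, C} ∪ {(A ⊓ ¬E)}
   clash {A, ¬A} at d — d ∈ (¬A ⊔ E)
2. Hence d : (¬A ⊔ E): entailed.

Yes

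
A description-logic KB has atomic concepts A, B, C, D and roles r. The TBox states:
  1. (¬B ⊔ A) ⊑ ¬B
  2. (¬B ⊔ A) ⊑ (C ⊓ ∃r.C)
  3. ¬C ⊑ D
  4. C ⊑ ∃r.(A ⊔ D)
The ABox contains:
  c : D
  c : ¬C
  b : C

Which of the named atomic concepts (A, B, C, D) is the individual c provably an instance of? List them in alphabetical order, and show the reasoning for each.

{B, D}

1. c : A?  L(c) = {D, ¬C} ∪ {¬A}
   open: L(c) ⊇ {B, D, ¬A, ¬C} — c ∉ A possible
2. c : B?  L(c) = {D, ¬C} ∪ {¬B}
   clash {C, ¬C} at c — c ∈ B
3. c : C?  L(c) = {D, ¬C} ∪ {¬C}
   open: L(c) ⊇ {B, D, ¬A, ¬C} — c ∉ C possible
4. c : D?  L(c) = {D, ¬C} ∪ {¬D}
   clash {D, ¬D} at c — c ∈ D
5. Entailed for c: {B, D}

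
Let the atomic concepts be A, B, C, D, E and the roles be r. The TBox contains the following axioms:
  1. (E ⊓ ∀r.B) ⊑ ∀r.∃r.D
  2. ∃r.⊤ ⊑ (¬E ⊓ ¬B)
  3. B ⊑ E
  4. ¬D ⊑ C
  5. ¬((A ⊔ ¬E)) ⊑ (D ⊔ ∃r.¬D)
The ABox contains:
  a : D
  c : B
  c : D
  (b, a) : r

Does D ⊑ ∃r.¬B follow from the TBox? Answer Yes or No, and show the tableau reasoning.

No

1. D ⊑ ∃r.¬B  ⇔  (D ⊓ ∀r.B) unsat w.r.t. T
   open: L(x₀) ⊇ {A, D, ¬B, ¬E, ∀r.B, …}
2. Hence D ⊑ ∃r.¬B: not entailed.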